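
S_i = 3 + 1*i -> [3, 4, 5, 6, 7]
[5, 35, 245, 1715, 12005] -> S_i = 5*7^i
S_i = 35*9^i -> [35, 315, 2835, 25515, 229635]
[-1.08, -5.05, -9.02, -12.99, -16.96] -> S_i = -1.08 + -3.97*i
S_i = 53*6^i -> [53, 318, 1908, 11448, 68688]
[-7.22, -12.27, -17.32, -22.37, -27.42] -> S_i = -7.22 + -5.05*i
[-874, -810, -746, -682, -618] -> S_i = -874 + 64*i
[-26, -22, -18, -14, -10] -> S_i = -26 + 4*i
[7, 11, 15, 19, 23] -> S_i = 7 + 4*i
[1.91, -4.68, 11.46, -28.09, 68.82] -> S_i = 1.91*(-2.45)^i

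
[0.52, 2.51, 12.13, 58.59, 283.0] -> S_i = 0.52*4.83^i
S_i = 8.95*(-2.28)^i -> [8.95, -20.41, 46.53, -106.08, 241.86]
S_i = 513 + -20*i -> [513, 493, 473, 453, 433]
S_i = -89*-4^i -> [-89, 356, -1424, 5696, -22784]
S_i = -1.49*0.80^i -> [-1.49, -1.19, -0.95, -0.76, -0.61]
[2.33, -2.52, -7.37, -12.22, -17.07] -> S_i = 2.33 + -4.85*i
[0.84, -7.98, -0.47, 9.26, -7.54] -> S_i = Random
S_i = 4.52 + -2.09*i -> [4.52, 2.43, 0.34, -1.75, -3.84]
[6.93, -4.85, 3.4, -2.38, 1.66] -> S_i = 6.93*(-0.70)^i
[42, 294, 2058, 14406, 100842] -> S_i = 42*7^i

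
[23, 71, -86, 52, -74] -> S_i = Random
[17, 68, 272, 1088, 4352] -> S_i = 17*4^i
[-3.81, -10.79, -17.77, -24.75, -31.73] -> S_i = -3.81 + -6.98*i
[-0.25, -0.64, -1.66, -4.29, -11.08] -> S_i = -0.25*2.58^i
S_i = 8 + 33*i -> [8, 41, 74, 107, 140]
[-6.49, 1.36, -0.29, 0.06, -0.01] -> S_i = -6.49*(-0.21)^i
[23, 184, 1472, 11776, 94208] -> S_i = 23*8^i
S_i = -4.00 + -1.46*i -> [-4.0, -5.46, -6.92, -8.38, -9.84]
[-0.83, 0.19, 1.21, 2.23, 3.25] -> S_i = -0.83 + 1.02*i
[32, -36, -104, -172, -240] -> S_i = 32 + -68*i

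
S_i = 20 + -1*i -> [20, 19, 18, 17, 16]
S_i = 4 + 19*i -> [4, 23, 42, 61, 80]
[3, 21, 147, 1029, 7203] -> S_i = 3*7^i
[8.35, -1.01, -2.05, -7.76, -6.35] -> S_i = Random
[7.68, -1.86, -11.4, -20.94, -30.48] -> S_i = 7.68 + -9.54*i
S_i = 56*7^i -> [56, 392, 2744, 19208, 134456]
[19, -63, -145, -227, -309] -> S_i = 19 + -82*i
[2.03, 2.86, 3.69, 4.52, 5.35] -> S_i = 2.03 + 0.83*i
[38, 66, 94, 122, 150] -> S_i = 38 + 28*i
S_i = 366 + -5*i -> [366, 361, 356, 351, 346]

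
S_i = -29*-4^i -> [-29, 116, -464, 1856, -7424]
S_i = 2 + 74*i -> [2, 76, 150, 224, 298]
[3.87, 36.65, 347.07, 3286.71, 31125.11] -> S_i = 3.87*9.47^i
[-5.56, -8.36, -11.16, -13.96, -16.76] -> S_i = -5.56 + -2.80*i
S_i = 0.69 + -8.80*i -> [0.69, -8.11, -16.91, -25.71, -34.51]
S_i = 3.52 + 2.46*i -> [3.52, 5.98, 8.44, 10.9, 13.36]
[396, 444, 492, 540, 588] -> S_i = 396 + 48*i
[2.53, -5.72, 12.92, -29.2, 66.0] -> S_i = 2.53*(-2.26)^i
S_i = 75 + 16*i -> [75, 91, 107, 123, 139]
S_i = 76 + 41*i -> [76, 117, 158, 199, 240]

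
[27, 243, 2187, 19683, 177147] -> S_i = 27*9^i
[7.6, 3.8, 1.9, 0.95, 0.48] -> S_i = 7.60*0.50^i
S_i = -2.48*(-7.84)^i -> [-2.48, 19.44, -152.43, 1195.09, -9369.49]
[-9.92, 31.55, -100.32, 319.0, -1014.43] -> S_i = -9.92*(-3.18)^i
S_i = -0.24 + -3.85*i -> [-0.24, -4.09, -7.94, -11.79, -15.64]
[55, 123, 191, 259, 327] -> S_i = 55 + 68*i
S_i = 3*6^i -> [3, 18, 108, 648, 3888]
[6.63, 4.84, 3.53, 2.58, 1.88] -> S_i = 6.63*0.73^i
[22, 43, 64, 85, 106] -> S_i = 22 + 21*i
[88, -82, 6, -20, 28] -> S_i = Random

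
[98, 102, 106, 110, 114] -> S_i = 98 + 4*i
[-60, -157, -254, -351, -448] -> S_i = -60 + -97*i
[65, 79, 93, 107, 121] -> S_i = 65 + 14*i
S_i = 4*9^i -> [4, 36, 324, 2916, 26244]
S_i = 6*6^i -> [6, 36, 216, 1296, 7776]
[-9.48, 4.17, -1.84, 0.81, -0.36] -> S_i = -9.48*(-0.44)^i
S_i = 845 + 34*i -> [845, 879, 913, 947, 981]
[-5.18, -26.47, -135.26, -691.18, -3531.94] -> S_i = -5.18*5.11^i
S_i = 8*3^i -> [8, 24, 72, 216, 648]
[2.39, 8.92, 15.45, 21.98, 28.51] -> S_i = 2.39 + 6.53*i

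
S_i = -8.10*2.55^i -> [-8.1, -20.65, -52.67, -134.31, -342.49]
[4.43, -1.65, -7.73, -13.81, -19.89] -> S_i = 4.43 + -6.08*i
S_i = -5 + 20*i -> [-5, 15, 35, 55, 75]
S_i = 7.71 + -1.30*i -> [7.71, 6.41, 5.11, 3.81, 2.51]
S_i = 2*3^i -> [2, 6, 18, 54, 162]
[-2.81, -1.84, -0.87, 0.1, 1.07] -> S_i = -2.81 + 0.97*i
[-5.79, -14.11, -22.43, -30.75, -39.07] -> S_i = -5.79 + -8.32*i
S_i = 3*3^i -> [3, 9, 27, 81, 243]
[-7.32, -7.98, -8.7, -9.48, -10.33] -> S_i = -7.32*1.09^i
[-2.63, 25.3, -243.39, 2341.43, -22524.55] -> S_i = -2.63*(-9.62)^i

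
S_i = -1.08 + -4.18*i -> [-1.08, -5.26, -9.44, -13.62, -17.8]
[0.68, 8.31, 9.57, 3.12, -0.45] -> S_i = Random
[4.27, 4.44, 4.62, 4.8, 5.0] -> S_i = 4.27*1.04^i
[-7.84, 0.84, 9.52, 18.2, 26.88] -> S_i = -7.84 + 8.68*i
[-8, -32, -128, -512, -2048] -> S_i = -8*4^i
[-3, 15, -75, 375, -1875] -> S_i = -3*-5^i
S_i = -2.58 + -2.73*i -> [-2.58, -5.31, -8.04, -10.77, -13.5]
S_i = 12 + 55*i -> [12, 67, 122, 177, 232]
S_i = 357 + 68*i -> [357, 425, 493, 561, 629]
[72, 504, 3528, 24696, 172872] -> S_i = 72*7^i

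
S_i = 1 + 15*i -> [1, 16, 31, 46, 61]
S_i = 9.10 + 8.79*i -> [9.1, 17.89, 26.68, 35.47, 44.26]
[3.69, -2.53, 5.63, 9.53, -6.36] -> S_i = Random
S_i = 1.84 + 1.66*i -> [1.84, 3.5, 5.16, 6.82, 8.48]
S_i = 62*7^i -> [62, 434, 3038, 21266, 148862]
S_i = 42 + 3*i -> [42, 45, 48, 51, 54]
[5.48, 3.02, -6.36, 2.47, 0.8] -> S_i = Random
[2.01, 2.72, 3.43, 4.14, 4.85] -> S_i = 2.01 + 0.71*i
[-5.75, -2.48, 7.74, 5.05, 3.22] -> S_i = Random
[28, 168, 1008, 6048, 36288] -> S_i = 28*6^i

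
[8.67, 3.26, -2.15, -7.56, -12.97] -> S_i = 8.67 + -5.41*i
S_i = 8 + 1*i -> [8, 9, 10, 11, 12]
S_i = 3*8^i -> [3, 24, 192, 1536, 12288]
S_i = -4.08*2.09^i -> [-4.08, -8.53, -17.82, -37.25, -77.85]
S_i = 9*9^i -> [9, 81, 729, 6561, 59049]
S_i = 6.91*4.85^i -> [6.91, 33.51, 162.54, 788.32, 3823.36]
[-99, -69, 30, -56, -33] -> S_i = Random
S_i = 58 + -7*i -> [58, 51, 44, 37, 30]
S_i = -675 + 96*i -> [-675, -579, -483, -387, -291]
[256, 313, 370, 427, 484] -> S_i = 256 + 57*i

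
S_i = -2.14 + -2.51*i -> [-2.14, -4.65, -7.16, -9.67, -12.18]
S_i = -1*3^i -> [-1, -3, -9, -27, -81]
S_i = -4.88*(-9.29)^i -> [-4.88, 45.34, -421.16, 3912.61, -36348.18]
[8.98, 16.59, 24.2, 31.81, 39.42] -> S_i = 8.98 + 7.61*i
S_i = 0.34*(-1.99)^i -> [0.34, -0.68, 1.35, -2.68, 5.33]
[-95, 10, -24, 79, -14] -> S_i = Random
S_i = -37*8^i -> [-37, -296, -2368, -18944, -151552]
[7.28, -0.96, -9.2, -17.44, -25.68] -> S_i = 7.28 + -8.24*i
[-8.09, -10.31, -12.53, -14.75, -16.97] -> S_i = -8.09 + -2.22*i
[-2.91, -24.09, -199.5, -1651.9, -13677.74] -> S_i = -2.91*8.28^i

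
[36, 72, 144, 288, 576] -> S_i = 36*2^i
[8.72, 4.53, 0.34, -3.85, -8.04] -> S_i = 8.72 + -4.19*i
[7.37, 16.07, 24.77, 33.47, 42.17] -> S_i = 7.37 + 8.70*i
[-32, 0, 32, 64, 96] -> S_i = -32 + 32*i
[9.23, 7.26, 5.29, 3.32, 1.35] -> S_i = 9.23 + -1.97*i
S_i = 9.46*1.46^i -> [9.46, 13.81, 20.16, 29.44, 42.98]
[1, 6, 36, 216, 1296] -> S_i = 1*6^i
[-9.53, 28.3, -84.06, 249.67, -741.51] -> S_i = -9.53*(-2.97)^i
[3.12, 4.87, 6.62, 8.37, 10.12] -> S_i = 3.12 + 1.75*i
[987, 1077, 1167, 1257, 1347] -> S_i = 987 + 90*i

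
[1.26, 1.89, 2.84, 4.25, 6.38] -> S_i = 1.26*1.50^i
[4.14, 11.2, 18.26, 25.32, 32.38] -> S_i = 4.14 + 7.06*i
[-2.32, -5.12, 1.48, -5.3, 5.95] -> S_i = Random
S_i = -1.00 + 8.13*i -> [-1.0, 7.13, 15.26, 23.39, 31.52]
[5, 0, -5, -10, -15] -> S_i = 5 + -5*i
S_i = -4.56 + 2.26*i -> [-4.56, -2.3, -0.04, 2.22, 4.48]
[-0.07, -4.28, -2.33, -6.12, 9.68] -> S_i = Random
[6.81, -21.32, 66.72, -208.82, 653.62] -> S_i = 6.81*(-3.13)^i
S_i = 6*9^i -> [6, 54, 486, 4374, 39366]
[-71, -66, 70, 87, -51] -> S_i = Random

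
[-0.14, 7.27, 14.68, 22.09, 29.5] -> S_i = -0.14 + 7.41*i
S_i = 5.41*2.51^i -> [5.41, 13.58, 34.08, 85.55, 214.73]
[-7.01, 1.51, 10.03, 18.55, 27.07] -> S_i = -7.01 + 8.52*i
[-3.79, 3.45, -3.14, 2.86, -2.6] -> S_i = -3.79*(-0.91)^i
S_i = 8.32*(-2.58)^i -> [8.32, -21.47, 55.38, -142.88, 368.64]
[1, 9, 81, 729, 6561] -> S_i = 1*9^i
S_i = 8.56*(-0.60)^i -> [8.56, -5.14, 3.08, -1.85, 1.11]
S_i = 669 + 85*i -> [669, 754, 839, 924, 1009]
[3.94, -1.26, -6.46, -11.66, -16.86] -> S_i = 3.94 + -5.20*i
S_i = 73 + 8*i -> [73, 81, 89, 97, 105]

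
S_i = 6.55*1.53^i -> [6.55, 10.02, 15.33, 23.46, 35.89]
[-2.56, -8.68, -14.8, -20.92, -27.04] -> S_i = -2.56 + -6.12*i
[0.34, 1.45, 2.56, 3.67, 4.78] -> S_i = 0.34 + 1.11*i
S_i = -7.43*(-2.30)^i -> [-7.43, 17.09, -39.3, 90.4, -207.92]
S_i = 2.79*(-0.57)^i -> [2.79, -1.59, 0.91, -0.52, 0.29]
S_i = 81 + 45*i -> [81, 126, 171, 216, 261]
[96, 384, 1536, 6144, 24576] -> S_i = 96*4^i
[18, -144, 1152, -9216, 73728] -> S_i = 18*-8^i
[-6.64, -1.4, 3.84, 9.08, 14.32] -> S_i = -6.64 + 5.24*i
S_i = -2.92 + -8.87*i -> [-2.92, -11.79, -20.66, -29.53, -38.4]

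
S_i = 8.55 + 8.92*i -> [8.55, 17.47, 26.39, 35.31, 44.23]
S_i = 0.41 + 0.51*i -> [0.41, 0.92, 1.43, 1.94, 2.45]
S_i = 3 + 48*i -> [3, 51, 99, 147, 195]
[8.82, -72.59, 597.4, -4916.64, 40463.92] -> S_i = 8.82*(-8.23)^i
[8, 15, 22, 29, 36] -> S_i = 8 + 7*i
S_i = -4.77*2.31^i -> [-4.77, -11.02, -25.45, -58.8, -135.82]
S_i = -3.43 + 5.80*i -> [-3.43, 2.37, 8.17, 13.97, 19.77]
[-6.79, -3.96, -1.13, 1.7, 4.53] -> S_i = -6.79 + 2.83*i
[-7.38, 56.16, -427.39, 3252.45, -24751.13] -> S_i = -7.38*(-7.61)^i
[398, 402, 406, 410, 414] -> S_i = 398 + 4*i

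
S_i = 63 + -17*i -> [63, 46, 29, 12, -5]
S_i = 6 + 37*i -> [6, 43, 80, 117, 154]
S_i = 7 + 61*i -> [7, 68, 129, 190, 251]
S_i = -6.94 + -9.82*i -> [-6.94, -16.76, -26.58, -36.4, -46.22]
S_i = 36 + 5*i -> [36, 41, 46, 51, 56]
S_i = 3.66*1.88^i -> [3.66, 6.88, 12.94, 24.32, 45.72]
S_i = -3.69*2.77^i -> [-3.69, -10.22, -28.31, -78.43, -217.24]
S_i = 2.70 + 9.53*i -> [2.7, 12.23, 21.76, 31.29, 40.82]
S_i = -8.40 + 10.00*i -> [-8.4, 1.6, 11.6, 21.6, 31.6]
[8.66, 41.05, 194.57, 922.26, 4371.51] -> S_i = 8.66*4.74^i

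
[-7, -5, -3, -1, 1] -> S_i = -7 + 2*i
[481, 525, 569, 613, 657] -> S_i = 481 + 44*i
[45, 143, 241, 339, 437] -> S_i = 45 + 98*i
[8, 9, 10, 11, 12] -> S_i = 8 + 1*i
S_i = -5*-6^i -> [-5, 30, -180, 1080, -6480]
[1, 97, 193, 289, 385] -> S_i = 1 + 96*i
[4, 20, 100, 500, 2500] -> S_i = 4*5^i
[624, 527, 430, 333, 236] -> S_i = 624 + -97*i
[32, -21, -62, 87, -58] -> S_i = Random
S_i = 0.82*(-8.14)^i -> [0.82, -6.67, 54.33, -442.27, 3600.07]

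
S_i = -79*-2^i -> [-79, 158, -316, 632, -1264]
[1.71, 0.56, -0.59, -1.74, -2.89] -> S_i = 1.71 + -1.15*i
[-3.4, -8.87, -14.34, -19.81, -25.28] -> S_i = -3.40 + -5.47*i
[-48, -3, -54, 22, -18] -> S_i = Random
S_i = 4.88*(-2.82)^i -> [4.88, -13.76, 38.81, -109.44, 308.61]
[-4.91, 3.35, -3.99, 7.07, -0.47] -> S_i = Random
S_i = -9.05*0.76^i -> [-9.05, -6.88, -5.23, -3.97, -3.02]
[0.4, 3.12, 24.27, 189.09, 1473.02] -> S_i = 0.40*7.79^i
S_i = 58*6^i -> [58, 348, 2088, 12528, 75168]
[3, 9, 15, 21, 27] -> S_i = 3 + 6*i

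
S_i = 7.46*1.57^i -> [7.46, 11.71, 18.39, 28.87, 45.32]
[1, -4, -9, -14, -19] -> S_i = 1 + -5*i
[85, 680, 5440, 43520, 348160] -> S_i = 85*8^i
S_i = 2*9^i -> [2, 18, 162, 1458, 13122]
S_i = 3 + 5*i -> [3, 8, 13, 18, 23]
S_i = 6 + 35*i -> [6, 41, 76, 111, 146]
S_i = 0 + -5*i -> [0, -5, -10, -15, -20]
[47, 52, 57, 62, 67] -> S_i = 47 + 5*i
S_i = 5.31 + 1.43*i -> [5.31, 6.74, 8.17, 9.6, 11.03]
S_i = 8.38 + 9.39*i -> [8.38, 17.77, 27.16, 36.55, 45.94]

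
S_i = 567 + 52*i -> [567, 619, 671, 723, 775]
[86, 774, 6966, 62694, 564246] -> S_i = 86*9^i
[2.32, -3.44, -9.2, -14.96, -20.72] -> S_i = 2.32 + -5.76*i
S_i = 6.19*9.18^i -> [6.19, 56.82, 521.65, 4788.71, 43960.37]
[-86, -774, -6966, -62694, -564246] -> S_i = -86*9^i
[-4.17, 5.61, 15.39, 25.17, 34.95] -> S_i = -4.17 + 9.78*i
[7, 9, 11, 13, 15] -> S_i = 7 + 2*i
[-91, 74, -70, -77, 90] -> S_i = Random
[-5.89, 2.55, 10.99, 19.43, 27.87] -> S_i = -5.89 + 8.44*i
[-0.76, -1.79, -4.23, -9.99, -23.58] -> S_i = -0.76*2.36^i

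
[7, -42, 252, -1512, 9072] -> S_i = 7*-6^i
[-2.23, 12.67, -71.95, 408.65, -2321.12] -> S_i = -2.23*(-5.68)^i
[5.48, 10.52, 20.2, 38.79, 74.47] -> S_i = 5.48*1.92^i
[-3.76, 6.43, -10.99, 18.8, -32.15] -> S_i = -3.76*(-1.71)^i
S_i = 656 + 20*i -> [656, 676, 696, 716, 736]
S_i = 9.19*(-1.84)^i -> [9.19, -16.91, 31.11, -57.25, 105.34]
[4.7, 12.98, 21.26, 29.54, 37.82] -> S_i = 4.70 + 8.28*i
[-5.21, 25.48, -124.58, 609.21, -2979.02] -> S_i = -5.21*(-4.89)^i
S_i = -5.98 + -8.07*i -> [-5.98, -14.05, -22.12, -30.19, -38.26]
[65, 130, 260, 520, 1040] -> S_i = 65*2^i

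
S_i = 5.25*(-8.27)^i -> [5.25, -43.42, 359.06, -2969.45, 24557.34]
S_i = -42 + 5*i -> [-42, -37, -32, -27, -22]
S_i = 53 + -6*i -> [53, 47, 41, 35, 29]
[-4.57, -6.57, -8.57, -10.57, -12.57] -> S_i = -4.57 + -2.00*i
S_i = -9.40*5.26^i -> [-9.4, -49.44, -260.08, -1368.0, -7195.66]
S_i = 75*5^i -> [75, 375, 1875, 9375, 46875]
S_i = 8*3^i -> [8, 24, 72, 216, 648]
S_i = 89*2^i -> [89, 178, 356, 712, 1424]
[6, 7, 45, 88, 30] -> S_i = Random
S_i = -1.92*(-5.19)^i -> [-1.92, 9.96, -51.72, 268.41, -1393.06]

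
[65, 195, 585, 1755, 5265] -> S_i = 65*3^i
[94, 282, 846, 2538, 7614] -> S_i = 94*3^i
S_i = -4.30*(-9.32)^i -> [-4.3, 40.08, -373.51, 3481.1, -32443.83]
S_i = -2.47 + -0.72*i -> [-2.47, -3.19, -3.91, -4.63, -5.35]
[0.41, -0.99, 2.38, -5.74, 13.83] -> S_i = 0.41*(-2.41)^i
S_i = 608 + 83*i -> [608, 691, 774, 857, 940]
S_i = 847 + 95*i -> [847, 942, 1037, 1132, 1227]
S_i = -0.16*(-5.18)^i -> [-0.16, 0.83, -4.29, 22.24, -115.2]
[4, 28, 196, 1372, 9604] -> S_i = 4*7^i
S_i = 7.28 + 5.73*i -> [7.28, 13.01, 18.74, 24.47, 30.2]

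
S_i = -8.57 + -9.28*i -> [-8.57, -17.85, -27.13, -36.41, -45.69]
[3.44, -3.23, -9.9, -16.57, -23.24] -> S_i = 3.44 + -6.67*i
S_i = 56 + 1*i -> [56, 57, 58, 59, 60]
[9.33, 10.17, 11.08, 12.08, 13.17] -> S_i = 9.33*1.09^i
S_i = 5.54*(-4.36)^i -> [5.54, -24.15, 105.31, -459.17, 2001.96]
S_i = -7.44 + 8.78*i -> [-7.44, 1.34, 10.12, 18.9, 27.68]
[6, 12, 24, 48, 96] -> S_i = 6*2^i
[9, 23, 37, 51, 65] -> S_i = 9 + 14*i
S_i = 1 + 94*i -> [1, 95, 189, 283, 377]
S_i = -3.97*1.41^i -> [-3.97, -5.6, -7.89, -11.13, -15.69]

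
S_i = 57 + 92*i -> [57, 149, 241, 333, 425]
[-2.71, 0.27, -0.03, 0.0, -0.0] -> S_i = -2.71*(-0.10)^i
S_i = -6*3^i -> [-6, -18, -54, -162, -486]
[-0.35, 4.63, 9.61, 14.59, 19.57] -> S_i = -0.35 + 4.98*i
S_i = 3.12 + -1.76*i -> [3.12, 1.36, -0.4, -2.16, -3.92]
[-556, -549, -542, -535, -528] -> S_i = -556 + 7*i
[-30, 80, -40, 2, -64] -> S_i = Random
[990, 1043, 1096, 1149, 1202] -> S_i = 990 + 53*i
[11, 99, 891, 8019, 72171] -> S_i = 11*9^i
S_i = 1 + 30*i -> [1, 31, 61, 91, 121]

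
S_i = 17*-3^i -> [17, -51, 153, -459, 1377]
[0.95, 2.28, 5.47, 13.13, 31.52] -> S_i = 0.95*2.40^i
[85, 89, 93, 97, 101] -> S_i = 85 + 4*i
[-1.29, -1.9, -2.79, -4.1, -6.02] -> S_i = -1.29*1.47^i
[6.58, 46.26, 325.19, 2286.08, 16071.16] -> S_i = 6.58*7.03^i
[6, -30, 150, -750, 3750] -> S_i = 6*-5^i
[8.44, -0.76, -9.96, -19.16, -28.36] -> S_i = 8.44 + -9.20*i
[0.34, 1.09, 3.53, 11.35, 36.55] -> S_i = 0.34*3.22^i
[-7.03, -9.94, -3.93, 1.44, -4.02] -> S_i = Random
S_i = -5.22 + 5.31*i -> [-5.22, 0.09, 5.4, 10.71, 16.02]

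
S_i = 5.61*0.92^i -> [5.61, 5.16, 4.75, 4.37, 4.02]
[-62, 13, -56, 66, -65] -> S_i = Random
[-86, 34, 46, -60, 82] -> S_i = Random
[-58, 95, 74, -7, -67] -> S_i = Random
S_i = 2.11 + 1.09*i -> [2.11, 3.2, 4.29, 5.38, 6.47]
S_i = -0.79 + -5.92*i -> [-0.79, -6.71, -12.63, -18.55, -24.47]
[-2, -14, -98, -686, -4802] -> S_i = -2*7^i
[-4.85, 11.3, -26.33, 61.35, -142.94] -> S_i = -4.85*(-2.33)^i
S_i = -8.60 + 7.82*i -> [-8.6, -0.78, 7.04, 14.86, 22.68]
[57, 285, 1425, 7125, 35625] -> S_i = 57*5^i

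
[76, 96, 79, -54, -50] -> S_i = Random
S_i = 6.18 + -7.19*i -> [6.18, -1.01, -8.2, -15.39, -22.58]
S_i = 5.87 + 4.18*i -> [5.87, 10.05, 14.23, 18.41, 22.59]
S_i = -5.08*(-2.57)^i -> [-5.08, 13.06, -33.55, 86.23, -221.61]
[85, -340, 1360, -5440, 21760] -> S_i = 85*-4^i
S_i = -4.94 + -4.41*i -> [-4.94, -9.35, -13.76, -18.17, -22.58]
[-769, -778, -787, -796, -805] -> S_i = -769 + -9*i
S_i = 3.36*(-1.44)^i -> [3.36, -4.84, 6.97, -10.03, 14.45]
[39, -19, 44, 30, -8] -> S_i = Random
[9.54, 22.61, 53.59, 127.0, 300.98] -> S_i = 9.54*2.37^i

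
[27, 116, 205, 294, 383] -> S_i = 27 + 89*i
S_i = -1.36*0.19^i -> [-1.36, -0.26, -0.05, -0.01, -0.0]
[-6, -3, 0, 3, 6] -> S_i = -6 + 3*i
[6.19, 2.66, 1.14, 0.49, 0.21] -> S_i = 6.19*0.43^i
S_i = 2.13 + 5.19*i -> [2.13, 7.32, 12.51, 17.7, 22.89]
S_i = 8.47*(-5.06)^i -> [8.47, -42.86, 216.86, -1097.32, 5552.46]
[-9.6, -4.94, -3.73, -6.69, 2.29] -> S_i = Random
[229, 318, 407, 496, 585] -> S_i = 229 + 89*i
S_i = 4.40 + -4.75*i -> [4.4, -0.35, -5.1, -9.85, -14.6]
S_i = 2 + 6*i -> [2, 8, 14, 20, 26]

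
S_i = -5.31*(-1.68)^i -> [-5.31, 8.92, -14.99, 25.18, -42.3]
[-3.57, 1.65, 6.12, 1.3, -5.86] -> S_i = Random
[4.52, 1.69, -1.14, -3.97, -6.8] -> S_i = 4.52 + -2.83*i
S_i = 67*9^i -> [67, 603, 5427, 48843, 439587]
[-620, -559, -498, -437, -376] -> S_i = -620 + 61*i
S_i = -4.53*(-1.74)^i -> [-4.53, 7.88, -13.72, 23.86, -41.52]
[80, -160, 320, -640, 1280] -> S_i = 80*-2^i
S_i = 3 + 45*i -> [3, 48, 93, 138, 183]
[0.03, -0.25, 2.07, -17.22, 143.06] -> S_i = 0.03*(-8.31)^i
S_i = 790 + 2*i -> [790, 792, 794, 796, 798]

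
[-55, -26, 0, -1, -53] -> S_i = Random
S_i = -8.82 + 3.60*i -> [-8.82, -5.22, -1.62, 1.98, 5.58]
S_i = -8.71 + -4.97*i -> [-8.71, -13.68, -18.65, -23.62, -28.59]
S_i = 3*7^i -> [3, 21, 147, 1029, 7203]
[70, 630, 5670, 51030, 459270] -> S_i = 70*9^i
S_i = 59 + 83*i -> [59, 142, 225, 308, 391]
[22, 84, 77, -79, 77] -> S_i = Random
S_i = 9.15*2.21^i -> [9.15, 20.22, 44.69, 98.76, 218.27]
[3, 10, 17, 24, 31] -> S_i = 3 + 7*i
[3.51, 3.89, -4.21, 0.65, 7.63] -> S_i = Random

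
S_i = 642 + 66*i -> [642, 708, 774, 840, 906]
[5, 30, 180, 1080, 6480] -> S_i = 5*6^i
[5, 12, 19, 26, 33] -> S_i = 5 + 7*i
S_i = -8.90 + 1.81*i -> [-8.9, -7.09, -5.28, -3.47, -1.66]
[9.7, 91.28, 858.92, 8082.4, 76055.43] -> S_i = 9.70*9.41^i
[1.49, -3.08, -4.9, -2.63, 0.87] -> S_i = Random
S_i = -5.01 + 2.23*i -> [-5.01, -2.78, -0.55, 1.68, 3.91]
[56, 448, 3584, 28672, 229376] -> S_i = 56*8^i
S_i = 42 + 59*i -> [42, 101, 160, 219, 278]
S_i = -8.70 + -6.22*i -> [-8.7, -14.92, -21.14, -27.36, -33.58]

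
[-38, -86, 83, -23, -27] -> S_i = Random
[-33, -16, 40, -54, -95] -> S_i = Random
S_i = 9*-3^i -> [9, -27, 81, -243, 729]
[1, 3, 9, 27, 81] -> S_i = 1*3^i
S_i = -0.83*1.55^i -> [-0.83, -1.29, -1.99, -3.09, -4.79]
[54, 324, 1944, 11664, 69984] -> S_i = 54*6^i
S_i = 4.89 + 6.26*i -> [4.89, 11.15, 17.41, 23.67, 29.93]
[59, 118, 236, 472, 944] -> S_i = 59*2^i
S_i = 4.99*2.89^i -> [4.99, 14.42, 41.68, 120.45, 348.09]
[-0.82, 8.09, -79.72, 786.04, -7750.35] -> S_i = -0.82*(-9.86)^i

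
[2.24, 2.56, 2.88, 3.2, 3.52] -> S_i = 2.24 + 0.32*i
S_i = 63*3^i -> [63, 189, 567, 1701, 5103]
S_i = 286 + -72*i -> [286, 214, 142, 70, -2]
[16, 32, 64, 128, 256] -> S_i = 16*2^i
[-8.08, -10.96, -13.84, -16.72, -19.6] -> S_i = -8.08 + -2.88*i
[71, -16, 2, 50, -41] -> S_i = Random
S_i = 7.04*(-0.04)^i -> [7.04, -0.28, 0.01, -0.0, 0.0]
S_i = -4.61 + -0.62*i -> [-4.61, -5.23, -5.85, -6.47, -7.09]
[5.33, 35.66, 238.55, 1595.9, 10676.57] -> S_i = 5.33*6.69^i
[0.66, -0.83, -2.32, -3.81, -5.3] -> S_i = 0.66 + -1.49*i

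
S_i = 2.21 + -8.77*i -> [2.21, -6.56, -15.33, -24.1, -32.87]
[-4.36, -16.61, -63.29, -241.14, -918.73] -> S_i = -4.36*3.81^i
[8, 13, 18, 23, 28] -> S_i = 8 + 5*i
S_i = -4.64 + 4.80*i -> [-4.64, 0.16, 4.96, 9.76, 14.56]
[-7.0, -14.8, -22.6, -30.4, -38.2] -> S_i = -7.00 + -7.80*i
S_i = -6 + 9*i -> [-6, 3, 12, 21, 30]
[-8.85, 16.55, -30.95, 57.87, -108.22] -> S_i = -8.85*(-1.87)^i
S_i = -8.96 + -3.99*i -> [-8.96, -12.95, -16.94, -20.93, -24.92]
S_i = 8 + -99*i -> [8, -91, -190, -289, -388]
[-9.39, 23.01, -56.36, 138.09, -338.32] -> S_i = -9.39*(-2.45)^i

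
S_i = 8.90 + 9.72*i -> [8.9, 18.62, 28.34, 38.06, 47.78]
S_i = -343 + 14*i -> [-343, -329, -315, -301, -287]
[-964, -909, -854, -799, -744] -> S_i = -964 + 55*i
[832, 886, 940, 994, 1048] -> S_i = 832 + 54*i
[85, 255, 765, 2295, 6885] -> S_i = 85*3^i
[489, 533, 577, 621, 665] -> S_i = 489 + 44*i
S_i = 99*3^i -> [99, 297, 891, 2673, 8019]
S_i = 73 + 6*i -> [73, 79, 85, 91, 97]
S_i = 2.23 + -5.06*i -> [2.23, -2.83, -7.89, -12.95, -18.01]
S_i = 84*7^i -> [84, 588, 4116, 28812, 201684]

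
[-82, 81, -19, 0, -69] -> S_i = Random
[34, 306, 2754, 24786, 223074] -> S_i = 34*9^i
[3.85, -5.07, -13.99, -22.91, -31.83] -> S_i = 3.85 + -8.92*i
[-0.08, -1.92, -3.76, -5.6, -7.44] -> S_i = -0.08 + -1.84*i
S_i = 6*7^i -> [6, 42, 294, 2058, 14406]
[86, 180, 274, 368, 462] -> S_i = 86 + 94*i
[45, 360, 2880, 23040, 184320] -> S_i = 45*8^i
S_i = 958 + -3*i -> [958, 955, 952, 949, 946]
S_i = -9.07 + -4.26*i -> [-9.07, -13.33, -17.59, -21.85, -26.11]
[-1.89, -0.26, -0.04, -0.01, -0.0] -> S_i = -1.89*0.14^i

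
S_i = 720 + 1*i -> [720, 721, 722, 723, 724]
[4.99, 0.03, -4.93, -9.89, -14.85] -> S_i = 4.99 + -4.96*i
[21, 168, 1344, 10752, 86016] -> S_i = 21*8^i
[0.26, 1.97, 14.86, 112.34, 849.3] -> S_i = 0.26*7.56^i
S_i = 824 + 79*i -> [824, 903, 982, 1061, 1140]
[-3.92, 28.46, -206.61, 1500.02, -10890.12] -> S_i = -3.92*(-7.26)^i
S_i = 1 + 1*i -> [1, 2, 3, 4, 5]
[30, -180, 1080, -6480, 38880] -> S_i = 30*-6^i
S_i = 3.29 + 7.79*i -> [3.29, 11.08, 18.87, 26.66, 34.45]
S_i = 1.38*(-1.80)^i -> [1.38, -2.48, 4.47, -8.05, 14.49]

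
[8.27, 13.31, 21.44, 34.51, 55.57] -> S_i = 8.27*1.61^i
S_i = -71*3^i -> [-71, -213, -639, -1917, -5751]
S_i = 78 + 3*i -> [78, 81, 84, 87, 90]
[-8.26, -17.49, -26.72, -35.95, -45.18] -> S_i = -8.26 + -9.23*i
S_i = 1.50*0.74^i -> [1.5, 1.11, 0.82, 0.61, 0.45]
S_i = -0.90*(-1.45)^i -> [-0.9, 1.3, -1.89, 2.74, -3.98]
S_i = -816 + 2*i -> [-816, -814, -812, -810, -808]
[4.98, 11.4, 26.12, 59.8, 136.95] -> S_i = 4.98*2.29^i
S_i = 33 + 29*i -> [33, 62, 91, 120, 149]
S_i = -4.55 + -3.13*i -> [-4.55, -7.68, -10.81, -13.94, -17.07]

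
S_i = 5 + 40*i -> [5, 45, 85, 125, 165]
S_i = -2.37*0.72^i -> [-2.37, -1.71, -1.23, -0.88, -0.64]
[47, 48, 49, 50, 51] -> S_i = 47 + 1*i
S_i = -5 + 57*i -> [-5, 52, 109, 166, 223]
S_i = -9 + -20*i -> [-9, -29, -49, -69, -89]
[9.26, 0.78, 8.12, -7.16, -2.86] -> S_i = Random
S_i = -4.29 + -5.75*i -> [-4.29, -10.04, -15.79, -21.54, -27.29]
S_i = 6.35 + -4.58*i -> [6.35, 1.77, -2.81, -7.39, -11.97]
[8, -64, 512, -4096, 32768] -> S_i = 8*-8^i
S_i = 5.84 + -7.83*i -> [5.84, -1.99, -9.82, -17.65, -25.48]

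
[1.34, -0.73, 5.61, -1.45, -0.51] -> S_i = Random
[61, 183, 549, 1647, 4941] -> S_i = 61*3^i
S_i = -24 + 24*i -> [-24, 0, 24, 48, 72]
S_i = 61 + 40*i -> [61, 101, 141, 181, 221]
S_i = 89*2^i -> [89, 178, 356, 712, 1424]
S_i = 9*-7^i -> [9, -63, 441, -3087, 21609]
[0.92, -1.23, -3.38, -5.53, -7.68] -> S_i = 0.92 + -2.15*i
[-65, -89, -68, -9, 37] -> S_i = Random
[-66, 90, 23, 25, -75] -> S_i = Random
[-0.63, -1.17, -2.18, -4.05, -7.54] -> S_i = -0.63*1.86^i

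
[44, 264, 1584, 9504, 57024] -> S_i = 44*6^i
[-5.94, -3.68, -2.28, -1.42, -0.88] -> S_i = -5.94*0.62^i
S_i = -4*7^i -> [-4, -28, -196, -1372, -9604]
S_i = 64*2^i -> [64, 128, 256, 512, 1024]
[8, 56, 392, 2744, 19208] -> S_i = 8*7^i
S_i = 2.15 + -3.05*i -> [2.15, -0.9, -3.95, -7.0, -10.05]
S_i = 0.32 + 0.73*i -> [0.32, 1.05, 1.78, 2.51, 3.24]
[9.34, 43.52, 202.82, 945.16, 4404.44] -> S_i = 9.34*4.66^i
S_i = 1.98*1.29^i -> [1.98, 2.55, 3.29, 4.25, 5.48]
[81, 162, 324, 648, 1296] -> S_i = 81*2^i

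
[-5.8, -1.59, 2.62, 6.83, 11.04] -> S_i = -5.80 + 4.21*i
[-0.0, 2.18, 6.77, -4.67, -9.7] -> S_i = Random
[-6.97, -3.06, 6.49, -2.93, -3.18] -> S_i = Random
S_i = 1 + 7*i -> [1, 8, 15, 22, 29]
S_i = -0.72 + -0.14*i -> [-0.72, -0.86, -1.0, -1.14, -1.28]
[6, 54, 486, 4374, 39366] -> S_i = 6*9^i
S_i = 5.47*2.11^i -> [5.47, 11.54, 24.35, 51.38, 108.42]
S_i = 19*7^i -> [19, 133, 931, 6517, 45619]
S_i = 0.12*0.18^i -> [0.12, 0.02, 0.0, 0.0, 0.0]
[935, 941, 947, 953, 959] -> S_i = 935 + 6*i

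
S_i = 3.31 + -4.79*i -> [3.31, -1.48, -6.27, -11.06, -15.85]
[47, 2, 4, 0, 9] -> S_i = Random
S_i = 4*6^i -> [4, 24, 144, 864, 5184]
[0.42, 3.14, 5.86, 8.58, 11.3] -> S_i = 0.42 + 2.72*i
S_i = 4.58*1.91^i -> [4.58, 8.75, 16.71, 31.91, 60.95]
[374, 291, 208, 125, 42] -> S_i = 374 + -83*i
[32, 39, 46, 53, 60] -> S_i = 32 + 7*i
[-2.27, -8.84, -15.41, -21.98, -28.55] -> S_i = -2.27 + -6.57*i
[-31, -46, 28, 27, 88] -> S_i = Random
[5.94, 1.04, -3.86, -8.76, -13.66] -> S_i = 5.94 + -4.90*i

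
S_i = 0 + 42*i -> [0, 42, 84, 126, 168]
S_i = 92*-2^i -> [92, -184, 368, -736, 1472]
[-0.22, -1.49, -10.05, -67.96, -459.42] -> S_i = -0.22*6.76^i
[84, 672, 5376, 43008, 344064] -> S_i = 84*8^i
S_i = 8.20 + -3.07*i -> [8.2, 5.13, 2.06, -1.01, -4.08]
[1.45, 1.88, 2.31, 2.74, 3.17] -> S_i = 1.45 + 0.43*i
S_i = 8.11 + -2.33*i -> [8.11, 5.78, 3.45, 1.12, -1.21]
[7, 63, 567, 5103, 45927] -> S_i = 7*9^i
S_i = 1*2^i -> [1, 2, 4, 8, 16]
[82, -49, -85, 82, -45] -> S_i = Random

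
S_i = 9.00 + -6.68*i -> [9.0, 2.32, -4.36, -11.04, -17.72]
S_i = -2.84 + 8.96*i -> [-2.84, 6.12, 15.08, 24.04, 33.0]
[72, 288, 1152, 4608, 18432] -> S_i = 72*4^i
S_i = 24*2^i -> [24, 48, 96, 192, 384]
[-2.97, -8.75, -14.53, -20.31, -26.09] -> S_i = -2.97 + -5.78*i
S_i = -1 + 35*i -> [-1, 34, 69, 104, 139]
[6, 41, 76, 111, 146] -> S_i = 6 + 35*i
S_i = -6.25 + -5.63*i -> [-6.25, -11.88, -17.51, -23.14, -28.77]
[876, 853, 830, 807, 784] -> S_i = 876 + -23*i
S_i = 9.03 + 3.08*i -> [9.03, 12.11, 15.19, 18.27, 21.35]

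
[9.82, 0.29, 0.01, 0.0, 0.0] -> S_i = 9.82*0.03^i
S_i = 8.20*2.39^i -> [8.2, 19.6, 46.84, 111.95, 267.55]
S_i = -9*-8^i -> [-9, 72, -576, 4608, -36864]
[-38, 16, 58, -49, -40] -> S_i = Random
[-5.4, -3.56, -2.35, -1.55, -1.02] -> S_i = -5.40*0.66^i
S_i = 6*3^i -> [6, 18, 54, 162, 486]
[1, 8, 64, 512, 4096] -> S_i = 1*8^i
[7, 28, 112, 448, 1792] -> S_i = 7*4^i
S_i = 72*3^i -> [72, 216, 648, 1944, 5832]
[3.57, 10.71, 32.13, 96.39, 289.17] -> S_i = 3.57*3.00^i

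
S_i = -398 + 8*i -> [-398, -390, -382, -374, -366]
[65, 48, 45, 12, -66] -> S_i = Random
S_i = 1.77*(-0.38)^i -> [1.77, -0.67, 0.26, -0.1, 0.04]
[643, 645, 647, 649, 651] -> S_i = 643 + 2*i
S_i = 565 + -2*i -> [565, 563, 561, 559, 557]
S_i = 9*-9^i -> [9, -81, 729, -6561, 59049]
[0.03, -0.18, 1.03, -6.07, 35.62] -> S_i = 0.03*(-5.87)^i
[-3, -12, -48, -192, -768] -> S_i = -3*4^i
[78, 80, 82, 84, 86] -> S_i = 78 + 2*i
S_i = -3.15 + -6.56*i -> [-3.15, -9.71, -16.27, -22.83, -29.39]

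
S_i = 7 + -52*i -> [7, -45, -97, -149, -201]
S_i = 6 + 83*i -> [6, 89, 172, 255, 338]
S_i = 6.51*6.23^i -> [6.51, 40.56, 252.67, 1574.15, 9806.93]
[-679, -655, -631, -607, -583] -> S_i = -679 + 24*i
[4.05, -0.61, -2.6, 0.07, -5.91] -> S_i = Random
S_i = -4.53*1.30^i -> [-4.53, -5.89, -7.66, -9.95, -12.94]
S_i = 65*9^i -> [65, 585, 5265, 47385, 426465]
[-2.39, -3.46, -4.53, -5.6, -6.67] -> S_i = -2.39 + -1.07*i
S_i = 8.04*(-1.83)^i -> [8.04, -14.71, 26.93, -49.27, 90.17]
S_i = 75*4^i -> [75, 300, 1200, 4800, 19200]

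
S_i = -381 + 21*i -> [-381, -360, -339, -318, -297]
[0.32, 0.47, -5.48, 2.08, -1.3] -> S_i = Random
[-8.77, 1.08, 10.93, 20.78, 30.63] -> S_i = -8.77 + 9.85*i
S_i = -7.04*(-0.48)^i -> [-7.04, 3.38, -1.62, 0.78, -0.37]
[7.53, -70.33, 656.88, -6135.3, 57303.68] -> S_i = 7.53*(-9.34)^i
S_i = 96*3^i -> [96, 288, 864, 2592, 7776]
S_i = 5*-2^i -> [5, -10, 20, -40, 80]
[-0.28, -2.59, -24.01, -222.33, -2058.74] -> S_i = -0.28*9.26^i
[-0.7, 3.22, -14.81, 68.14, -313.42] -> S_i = -0.70*(-4.60)^i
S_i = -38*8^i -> [-38, -304, -2432, -19456, -155648]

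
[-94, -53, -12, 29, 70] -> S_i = -94 + 41*i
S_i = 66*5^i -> [66, 330, 1650, 8250, 41250]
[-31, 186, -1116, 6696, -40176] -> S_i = -31*-6^i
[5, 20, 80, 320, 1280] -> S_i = 5*4^i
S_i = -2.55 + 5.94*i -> [-2.55, 3.39, 9.33, 15.27, 21.21]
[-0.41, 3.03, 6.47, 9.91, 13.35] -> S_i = -0.41 + 3.44*i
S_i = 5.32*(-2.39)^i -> [5.32, -12.71, 30.39, -72.63, 173.58]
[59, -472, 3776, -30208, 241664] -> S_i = 59*-8^i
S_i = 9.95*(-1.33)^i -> [9.95, -13.23, 17.6, -23.41, 31.13]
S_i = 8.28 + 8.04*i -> [8.28, 16.32, 24.36, 32.4, 40.44]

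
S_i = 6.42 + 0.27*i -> [6.42, 6.69, 6.96, 7.23, 7.5]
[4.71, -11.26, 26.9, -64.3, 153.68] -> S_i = 4.71*(-2.39)^i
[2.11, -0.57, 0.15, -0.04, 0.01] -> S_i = 2.11*(-0.27)^i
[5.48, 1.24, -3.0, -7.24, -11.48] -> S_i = 5.48 + -4.24*i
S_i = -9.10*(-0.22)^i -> [-9.1, 2.0, -0.44, 0.1, -0.02]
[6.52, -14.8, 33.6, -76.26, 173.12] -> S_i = 6.52*(-2.27)^i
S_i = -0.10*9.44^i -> [-0.1, -0.94, -8.91, -84.12, -794.12]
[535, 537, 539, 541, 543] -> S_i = 535 + 2*i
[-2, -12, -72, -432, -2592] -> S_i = -2*6^i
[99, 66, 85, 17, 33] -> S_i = Random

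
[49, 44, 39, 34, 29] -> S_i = 49 + -5*i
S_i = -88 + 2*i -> [-88, -86, -84, -82, -80]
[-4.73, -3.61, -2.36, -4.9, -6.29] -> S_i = Random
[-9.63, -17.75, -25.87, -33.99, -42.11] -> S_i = -9.63 + -8.12*i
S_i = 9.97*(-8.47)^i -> [9.97, -84.45, 715.26, -6058.22, 51313.16]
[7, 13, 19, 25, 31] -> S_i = 7 + 6*i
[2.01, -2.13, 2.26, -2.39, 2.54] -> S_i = 2.01*(-1.06)^i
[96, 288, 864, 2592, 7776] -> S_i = 96*3^i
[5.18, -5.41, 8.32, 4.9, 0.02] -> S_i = Random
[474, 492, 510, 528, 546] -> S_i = 474 + 18*i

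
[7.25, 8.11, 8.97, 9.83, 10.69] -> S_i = 7.25 + 0.86*i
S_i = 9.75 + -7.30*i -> [9.75, 2.45, -4.85, -12.15, -19.45]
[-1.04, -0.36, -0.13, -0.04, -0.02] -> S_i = -1.04*0.35^i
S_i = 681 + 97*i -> [681, 778, 875, 972, 1069]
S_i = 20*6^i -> [20, 120, 720, 4320, 25920]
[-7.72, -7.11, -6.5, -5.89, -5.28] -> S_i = -7.72 + 0.61*i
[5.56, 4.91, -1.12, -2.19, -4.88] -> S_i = Random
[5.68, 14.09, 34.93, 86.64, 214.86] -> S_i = 5.68*2.48^i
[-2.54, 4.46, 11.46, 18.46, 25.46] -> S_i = -2.54 + 7.00*i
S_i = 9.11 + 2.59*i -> [9.11, 11.7, 14.29, 16.88, 19.47]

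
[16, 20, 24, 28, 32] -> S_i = 16 + 4*i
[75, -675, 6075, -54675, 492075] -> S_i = 75*-9^i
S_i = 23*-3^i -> [23, -69, 207, -621, 1863]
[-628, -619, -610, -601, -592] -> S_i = -628 + 9*i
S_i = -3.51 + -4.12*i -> [-3.51, -7.63, -11.75, -15.87, -19.99]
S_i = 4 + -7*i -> [4, -3, -10, -17, -24]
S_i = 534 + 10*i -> [534, 544, 554, 564, 574]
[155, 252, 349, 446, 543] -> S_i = 155 + 97*i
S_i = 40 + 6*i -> [40, 46, 52, 58, 64]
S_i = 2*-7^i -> [2, -14, 98, -686, 4802]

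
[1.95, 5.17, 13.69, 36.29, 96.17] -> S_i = 1.95*2.65^i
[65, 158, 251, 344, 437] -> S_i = 65 + 93*i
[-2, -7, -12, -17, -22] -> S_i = -2 + -5*i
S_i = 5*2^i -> [5, 10, 20, 40, 80]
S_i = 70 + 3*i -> [70, 73, 76, 79, 82]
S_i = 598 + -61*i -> [598, 537, 476, 415, 354]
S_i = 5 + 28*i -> [5, 33, 61, 89, 117]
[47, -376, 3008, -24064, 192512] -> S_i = 47*-8^i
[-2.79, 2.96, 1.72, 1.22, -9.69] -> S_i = Random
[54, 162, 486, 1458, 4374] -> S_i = 54*3^i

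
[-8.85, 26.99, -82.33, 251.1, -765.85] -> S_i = -8.85*(-3.05)^i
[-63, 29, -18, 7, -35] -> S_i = Random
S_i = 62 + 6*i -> [62, 68, 74, 80, 86]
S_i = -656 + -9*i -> [-656, -665, -674, -683, -692]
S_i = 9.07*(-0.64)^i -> [9.07, -5.8, 3.72, -2.38, 1.52]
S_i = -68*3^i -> [-68, -204, -612, -1836, -5508]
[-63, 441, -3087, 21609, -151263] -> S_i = -63*-7^i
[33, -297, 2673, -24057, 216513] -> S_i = 33*-9^i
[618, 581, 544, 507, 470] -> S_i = 618 + -37*i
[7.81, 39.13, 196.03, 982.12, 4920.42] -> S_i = 7.81*5.01^i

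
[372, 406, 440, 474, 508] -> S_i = 372 + 34*i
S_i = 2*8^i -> [2, 16, 128, 1024, 8192]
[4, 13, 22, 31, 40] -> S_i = 4 + 9*i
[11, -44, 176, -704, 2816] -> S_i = 11*-4^i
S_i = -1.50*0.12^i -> [-1.5, -0.18, -0.02, -0.0, -0.0]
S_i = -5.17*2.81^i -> [-5.17, -14.53, -40.82, -114.71, -322.34]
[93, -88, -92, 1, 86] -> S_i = Random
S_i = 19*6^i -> [19, 114, 684, 4104, 24624]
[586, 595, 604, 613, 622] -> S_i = 586 + 9*i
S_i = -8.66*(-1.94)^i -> [-8.66, 16.8, -32.59, 63.23, -122.67]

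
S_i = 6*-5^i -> [6, -30, 150, -750, 3750]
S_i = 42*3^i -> [42, 126, 378, 1134, 3402]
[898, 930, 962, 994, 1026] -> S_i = 898 + 32*i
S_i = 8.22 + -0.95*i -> [8.22, 7.27, 6.32, 5.37, 4.42]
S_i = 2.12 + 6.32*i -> [2.12, 8.44, 14.76, 21.08, 27.4]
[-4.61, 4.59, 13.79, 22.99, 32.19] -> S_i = -4.61 + 9.20*i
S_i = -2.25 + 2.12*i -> [-2.25, -0.13, 1.99, 4.11, 6.23]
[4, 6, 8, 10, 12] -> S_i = 4 + 2*i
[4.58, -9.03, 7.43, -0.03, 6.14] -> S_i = Random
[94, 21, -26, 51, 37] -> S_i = Random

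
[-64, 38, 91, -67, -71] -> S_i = Random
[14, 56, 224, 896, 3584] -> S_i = 14*4^i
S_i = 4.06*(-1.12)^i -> [4.06, -4.55, 5.09, -5.7, 6.39]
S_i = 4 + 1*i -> [4, 5, 6, 7, 8]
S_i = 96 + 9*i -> [96, 105, 114, 123, 132]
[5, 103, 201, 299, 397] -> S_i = 5 + 98*i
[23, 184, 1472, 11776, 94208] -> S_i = 23*8^i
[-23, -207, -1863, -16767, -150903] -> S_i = -23*9^i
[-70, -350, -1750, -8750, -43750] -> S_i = -70*5^i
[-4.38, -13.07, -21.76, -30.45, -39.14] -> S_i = -4.38 + -8.69*i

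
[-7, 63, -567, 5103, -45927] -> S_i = -7*-9^i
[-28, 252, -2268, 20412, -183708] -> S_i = -28*-9^i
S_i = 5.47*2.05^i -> [5.47, 11.21, 22.99, 47.12, 96.61]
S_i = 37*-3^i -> [37, -111, 333, -999, 2997]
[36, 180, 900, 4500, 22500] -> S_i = 36*5^i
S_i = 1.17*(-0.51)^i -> [1.17, -0.6, 0.3, -0.16, 0.08]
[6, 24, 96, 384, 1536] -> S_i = 6*4^i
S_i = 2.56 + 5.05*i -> [2.56, 7.61, 12.66, 17.71, 22.76]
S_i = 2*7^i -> [2, 14, 98, 686, 4802]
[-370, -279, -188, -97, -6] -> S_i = -370 + 91*i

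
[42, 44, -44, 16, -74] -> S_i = Random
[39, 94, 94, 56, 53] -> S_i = Random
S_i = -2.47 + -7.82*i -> [-2.47, -10.29, -18.11, -25.93, -33.75]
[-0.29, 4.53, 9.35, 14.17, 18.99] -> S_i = -0.29 + 4.82*i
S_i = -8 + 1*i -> [-8, -7, -6, -5, -4]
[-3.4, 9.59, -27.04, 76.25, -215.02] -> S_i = -3.40*(-2.82)^i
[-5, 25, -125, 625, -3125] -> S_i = -5*-5^i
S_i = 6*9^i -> [6, 54, 486, 4374, 39366]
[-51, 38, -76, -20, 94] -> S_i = Random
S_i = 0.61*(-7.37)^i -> [0.61, -4.5, 33.13, -244.19, 1799.7]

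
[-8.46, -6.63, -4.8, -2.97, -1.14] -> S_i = -8.46 + 1.83*i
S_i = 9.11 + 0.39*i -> [9.11, 9.5, 9.89, 10.28, 10.67]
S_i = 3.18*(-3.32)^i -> [3.18, -10.56, 35.05, -116.37, 386.35]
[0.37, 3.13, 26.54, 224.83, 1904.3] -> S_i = 0.37*8.47^i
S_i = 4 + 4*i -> [4, 8, 12, 16, 20]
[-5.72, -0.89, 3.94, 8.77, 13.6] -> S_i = -5.72 + 4.83*i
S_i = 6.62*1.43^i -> [6.62, 9.47, 13.54, 19.36, 27.68]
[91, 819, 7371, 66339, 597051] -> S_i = 91*9^i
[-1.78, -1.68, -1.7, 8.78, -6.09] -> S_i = Random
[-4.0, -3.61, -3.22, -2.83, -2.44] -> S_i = -4.00 + 0.39*i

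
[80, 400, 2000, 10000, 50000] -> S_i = 80*5^i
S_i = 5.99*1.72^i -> [5.99, 10.3, 17.72, 30.48, 52.43]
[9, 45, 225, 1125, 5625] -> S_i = 9*5^i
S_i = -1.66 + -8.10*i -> [-1.66, -9.76, -17.86, -25.96, -34.06]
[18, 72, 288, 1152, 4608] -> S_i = 18*4^i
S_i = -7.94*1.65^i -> [-7.94, -13.1, -21.62, -35.67, -58.85]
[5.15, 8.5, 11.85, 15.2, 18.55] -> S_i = 5.15 + 3.35*i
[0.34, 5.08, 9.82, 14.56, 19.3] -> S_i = 0.34 + 4.74*i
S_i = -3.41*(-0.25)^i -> [-3.41, 0.85, -0.21, 0.05, -0.01]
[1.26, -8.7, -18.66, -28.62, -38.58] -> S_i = 1.26 + -9.96*i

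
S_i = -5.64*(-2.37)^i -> [-5.64, 13.37, -31.68, 75.08, -177.94]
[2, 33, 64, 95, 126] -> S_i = 2 + 31*i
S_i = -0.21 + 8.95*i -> [-0.21, 8.74, 17.69, 26.64, 35.59]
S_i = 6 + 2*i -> [6, 8, 10, 12, 14]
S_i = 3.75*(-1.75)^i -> [3.75, -6.56, 11.48, -20.1, 35.17]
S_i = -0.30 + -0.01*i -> [-0.3, -0.31, -0.32, -0.33, -0.34]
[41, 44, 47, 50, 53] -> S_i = 41 + 3*i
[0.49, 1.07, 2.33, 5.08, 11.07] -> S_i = 0.49*2.18^i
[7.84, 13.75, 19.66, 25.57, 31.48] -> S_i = 7.84 + 5.91*i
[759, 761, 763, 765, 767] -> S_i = 759 + 2*i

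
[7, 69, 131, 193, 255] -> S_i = 7 + 62*i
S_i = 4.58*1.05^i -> [4.58, 4.81, 5.05, 5.3, 5.57]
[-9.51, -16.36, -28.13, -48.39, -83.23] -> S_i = -9.51*1.72^i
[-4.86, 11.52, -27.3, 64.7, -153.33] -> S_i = -4.86*(-2.37)^i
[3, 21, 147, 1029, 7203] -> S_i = 3*7^i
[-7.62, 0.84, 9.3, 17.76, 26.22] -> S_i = -7.62 + 8.46*i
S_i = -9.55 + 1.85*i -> [-9.55, -7.7, -5.85, -4.0, -2.15]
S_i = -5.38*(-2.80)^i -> [-5.38, 15.06, -42.18, 118.1, -330.68]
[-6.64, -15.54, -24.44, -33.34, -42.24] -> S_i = -6.64 + -8.90*i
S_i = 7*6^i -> [7, 42, 252, 1512, 9072]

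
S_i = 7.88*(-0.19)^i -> [7.88, -1.5, 0.28, -0.05, 0.01]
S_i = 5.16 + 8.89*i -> [5.16, 14.05, 22.94, 31.83, 40.72]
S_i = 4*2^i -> [4, 8, 16, 32, 64]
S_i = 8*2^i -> [8, 16, 32, 64, 128]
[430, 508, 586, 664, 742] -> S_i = 430 + 78*i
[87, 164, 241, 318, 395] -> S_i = 87 + 77*i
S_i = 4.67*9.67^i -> [4.67, 45.16, 436.69, 4222.76, 40834.08]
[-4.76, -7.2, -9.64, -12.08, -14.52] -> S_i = -4.76 + -2.44*i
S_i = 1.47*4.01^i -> [1.47, 5.89, 23.64, 94.79, 380.1]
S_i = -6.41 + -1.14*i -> [-6.41, -7.55, -8.69, -9.83, -10.97]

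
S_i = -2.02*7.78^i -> [-2.02, -15.72, -122.27, -951.24, -7400.65]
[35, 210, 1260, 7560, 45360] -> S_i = 35*6^i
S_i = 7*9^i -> [7, 63, 567, 5103, 45927]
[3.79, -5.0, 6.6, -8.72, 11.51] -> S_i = 3.79*(-1.32)^i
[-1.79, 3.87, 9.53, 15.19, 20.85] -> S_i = -1.79 + 5.66*i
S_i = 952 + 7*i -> [952, 959, 966, 973, 980]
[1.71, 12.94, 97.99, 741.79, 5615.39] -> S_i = 1.71*7.57^i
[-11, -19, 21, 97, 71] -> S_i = Random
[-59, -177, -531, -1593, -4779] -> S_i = -59*3^i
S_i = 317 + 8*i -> [317, 325, 333, 341, 349]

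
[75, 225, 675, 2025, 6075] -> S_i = 75*3^i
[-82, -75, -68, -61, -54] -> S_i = -82 + 7*i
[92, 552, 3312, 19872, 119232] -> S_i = 92*6^i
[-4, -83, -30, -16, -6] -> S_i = Random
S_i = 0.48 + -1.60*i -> [0.48, -1.12, -2.72, -4.32, -5.92]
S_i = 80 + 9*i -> [80, 89, 98, 107, 116]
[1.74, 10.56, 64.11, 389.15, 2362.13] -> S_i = 1.74*6.07^i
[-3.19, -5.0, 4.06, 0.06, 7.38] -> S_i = Random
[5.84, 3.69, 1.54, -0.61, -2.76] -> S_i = 5.84 + -2.15*i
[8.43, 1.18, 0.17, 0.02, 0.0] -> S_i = 8.43*0.14^i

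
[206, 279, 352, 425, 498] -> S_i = 206 + 73*i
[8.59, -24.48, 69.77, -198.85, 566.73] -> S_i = 8.59*(-2.85)^i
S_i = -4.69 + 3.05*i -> [-4.69, -1.64, 1.41, 4.46, 7.51]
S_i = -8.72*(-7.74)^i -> [-8.72, 67.49, -522.39, 4043.33, -31295.39]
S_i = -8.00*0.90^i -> [-8.0, -7.2, -6.48, -5.83, -5.25]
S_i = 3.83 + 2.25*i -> [3.83, 6.08, 8.33, 10.58, 12.83]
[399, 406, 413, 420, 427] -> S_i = 399 + 7*i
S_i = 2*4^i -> [2, 8, 32, 128, 512]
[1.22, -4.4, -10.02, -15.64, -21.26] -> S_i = 1.22 + -5.62*i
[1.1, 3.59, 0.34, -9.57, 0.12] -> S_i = Random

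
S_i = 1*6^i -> [1, 6, 36, 216, 1296]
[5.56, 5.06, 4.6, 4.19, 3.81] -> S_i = 5.56*0.91^i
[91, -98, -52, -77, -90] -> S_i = Random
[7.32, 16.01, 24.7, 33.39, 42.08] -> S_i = 7.32 + 8.69*i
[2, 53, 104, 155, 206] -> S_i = 2 + 51*i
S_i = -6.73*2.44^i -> [-6.73, -16.42, -40.07, -97.77, -238.55]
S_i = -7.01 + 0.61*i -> [-7.01, -6.4, -5.79, -5.18, -4.57]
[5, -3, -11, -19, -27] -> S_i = 5 + -8*i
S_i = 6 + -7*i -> [6, -1, -8, -15, -22]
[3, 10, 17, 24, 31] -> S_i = 3 + 7*i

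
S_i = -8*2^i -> [-8, -16, -32, -64, -128]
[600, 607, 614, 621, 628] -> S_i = 600 + 7*i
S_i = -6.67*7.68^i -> [-6.67, -51.23, -393.41, -3021.41, -23204.42]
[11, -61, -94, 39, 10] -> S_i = Random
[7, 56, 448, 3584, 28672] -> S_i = 7*8^i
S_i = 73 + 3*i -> [73, 76, 79, 82, 85]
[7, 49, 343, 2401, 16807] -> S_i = 7*7^i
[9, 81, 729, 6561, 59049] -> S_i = 9*9^i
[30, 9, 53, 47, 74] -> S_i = Random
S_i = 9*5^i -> [9, 45, 225, 1125, 5625]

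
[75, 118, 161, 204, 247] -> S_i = 75 + 43*i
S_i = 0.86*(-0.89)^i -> [0.86, -0.77, 0.68, -0.61, 0.54]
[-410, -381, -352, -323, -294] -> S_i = -410 + 29*i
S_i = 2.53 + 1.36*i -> [2.53, 3.89, 5.25, 6.61, 7.97]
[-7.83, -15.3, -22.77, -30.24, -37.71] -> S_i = -7.83 + -7.47*i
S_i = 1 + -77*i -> [1, -76, -153, -230, -307]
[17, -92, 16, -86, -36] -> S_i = Random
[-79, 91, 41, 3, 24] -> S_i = Random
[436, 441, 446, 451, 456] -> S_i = 436 + 5*i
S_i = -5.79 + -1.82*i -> [-5.79, -7.61, -9.43, -11.25, -13.07]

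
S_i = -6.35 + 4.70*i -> [-6.35, -1.65, 3.05, 7.75, 12.45]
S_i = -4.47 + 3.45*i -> [-4.47, -1.02, 2.43, 5.88, 9.33]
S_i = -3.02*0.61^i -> [-3.02, -1.84, -1.12, -0.69, -0.42]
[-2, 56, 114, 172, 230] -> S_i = -2 + 58*i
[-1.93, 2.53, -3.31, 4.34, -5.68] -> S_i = -1.93*(-1.31)^i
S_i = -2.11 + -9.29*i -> [-2.11, -11.4, -20.69, -29.98, -39.27]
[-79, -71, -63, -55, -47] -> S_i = -79 + 8*i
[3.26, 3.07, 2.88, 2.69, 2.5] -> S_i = 3.26 + -0.19*i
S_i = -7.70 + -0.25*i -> [-7.7, -7.95, -8.2, -8.45, -8.7]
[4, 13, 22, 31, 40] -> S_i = 4 + 9*i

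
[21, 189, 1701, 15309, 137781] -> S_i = 21*9^i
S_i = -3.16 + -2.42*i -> [-3.16, -5.58, -8.0, -10.42, -12.84]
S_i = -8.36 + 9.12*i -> [-8.36, 0.76, 9.88, 19.0, 28.12]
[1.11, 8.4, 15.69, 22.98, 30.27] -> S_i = 1.11 + 7.29*i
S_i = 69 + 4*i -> [69, 73, 77, 81, 85]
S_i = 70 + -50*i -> [70, 20, -30, -80, -130]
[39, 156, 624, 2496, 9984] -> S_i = 39*4^i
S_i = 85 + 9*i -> [85, 94, 103, 112, 121]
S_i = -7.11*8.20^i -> [-7.11, -58.3, -478.08, -3920.23, -32145.86]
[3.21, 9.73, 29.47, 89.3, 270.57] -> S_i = 3.21*3.03^i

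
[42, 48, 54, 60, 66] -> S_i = 42 + 6*i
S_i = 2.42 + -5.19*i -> [2.42, -2.77, -7.96, -13.15, -18.34]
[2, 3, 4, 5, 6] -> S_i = 2 + 1*i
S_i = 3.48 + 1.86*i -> [3.48, 5.34, 7.2, 9.06, 10.92]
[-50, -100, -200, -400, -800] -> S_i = -50*2^i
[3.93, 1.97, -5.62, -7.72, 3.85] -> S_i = Random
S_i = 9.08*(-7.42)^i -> [9.08, -67.37, 499.91, -3709.35, 27523.36]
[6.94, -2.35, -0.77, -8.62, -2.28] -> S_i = Random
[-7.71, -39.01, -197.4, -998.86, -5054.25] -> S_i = -7.71*5.06^i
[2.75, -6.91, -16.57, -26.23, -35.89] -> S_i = 2.75 + -9.66*i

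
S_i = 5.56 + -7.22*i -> [5.56, -1.66, -8.88, -16.1, -23.32]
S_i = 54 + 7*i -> [54, 61, 68, 75, 82]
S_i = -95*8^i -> [-95, -760, -6080, -48640, -389120]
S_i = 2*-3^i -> [2, -6, 18, -54, 162]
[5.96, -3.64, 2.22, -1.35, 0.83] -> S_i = 5.96*(-0.61)^i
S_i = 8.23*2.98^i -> [8.23, 24.53, 73.09, 217.8, 649.03]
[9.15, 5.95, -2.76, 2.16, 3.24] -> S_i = Random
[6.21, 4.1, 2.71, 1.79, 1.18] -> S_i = 6.21*0.66^i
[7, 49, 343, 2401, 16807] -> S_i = 7*7^i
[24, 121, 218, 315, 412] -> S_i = 24 + 97*i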